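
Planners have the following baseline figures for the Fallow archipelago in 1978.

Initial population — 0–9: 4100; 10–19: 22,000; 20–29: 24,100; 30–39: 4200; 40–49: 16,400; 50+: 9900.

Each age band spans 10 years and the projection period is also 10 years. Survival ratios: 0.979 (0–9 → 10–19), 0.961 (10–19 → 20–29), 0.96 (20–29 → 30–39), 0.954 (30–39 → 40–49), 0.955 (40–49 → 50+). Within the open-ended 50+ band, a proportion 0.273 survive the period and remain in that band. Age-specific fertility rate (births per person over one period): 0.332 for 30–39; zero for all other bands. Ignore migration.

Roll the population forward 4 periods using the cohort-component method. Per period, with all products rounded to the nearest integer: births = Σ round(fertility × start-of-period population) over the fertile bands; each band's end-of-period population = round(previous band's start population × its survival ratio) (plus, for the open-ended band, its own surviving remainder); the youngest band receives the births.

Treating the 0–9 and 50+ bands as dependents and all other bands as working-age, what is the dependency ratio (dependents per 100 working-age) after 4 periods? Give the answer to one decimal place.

Period 1.
Births: 4200 * 0.332 = 1394
10–19: 4100 * 0.979 = 4014
20–29: 22000 * 0.961 = 21142
30–39: 24100 * 0.96 = 23136
40–49: 4200 * 0.954 = 4007
50+: 16400 * 0.955 + 9900 * 0.273 = 15662 + 2703 = 18365
Population now: 0–9=1394, 10–19=4014, 20–29=21142, 30–39=23136, 40–49=4007, 50+=18365
Period 2.
Births: 23136 * 0.332 = 7681
10–19: 1394 * 0.979 = 1365
20–29: 4014 * 0.961 = 3857
30–39: 21142 * 0.96 = 20296
40–49: 23136 * 0.954 = 22072
50+: 4007 * 0.955 + 18365 * 0.273 = 3827 + 5014 = 8841
Population now: 0–9=7681, 10–19=1365, 20–29=3857, 30–39=20296, 40–49=22072, 50+=8841
Period 3.
Births: 20296 * 0.332 = 6738
10–19: 7681 * 0.979 = 7520
20–29: 1365 * 0.961 = 1312
30–39: 3857 * 0.96 = 3703
40–49: 20296 * 0.954 = 19362
50+: 22072 * 0.955 + 8841 * 0.273 = 21079 + 2414 = 23493
Population now: 0–9=6738, 10–19=7520, 20–29=1312, 30–39=3703, 40–49=19362, 50+=23493
Period 4.
Births: 3703 * 0.332 = 1229
10–19: 6738 * 0.979 = 6597
20–29: 7520 * 0.961 = 7227
30–39: 1312 * 0.96 = 1260
40–49: 3703 * 0.954 = 3533
50+: 19362 * 0.955 + 23493 * 0.273 = 18491 + 6414 = 24905
Population now: 0–9=1229, 10–19=6597, 20–29=7227, 30–39=1260, 40–49=3533, 50+=24905
Dependents (band 0–9 + band 50+) = 1229 + 24905 = 26134; working-age = 18617; ratio = 26134/18617 × 100 = 140.4

140.4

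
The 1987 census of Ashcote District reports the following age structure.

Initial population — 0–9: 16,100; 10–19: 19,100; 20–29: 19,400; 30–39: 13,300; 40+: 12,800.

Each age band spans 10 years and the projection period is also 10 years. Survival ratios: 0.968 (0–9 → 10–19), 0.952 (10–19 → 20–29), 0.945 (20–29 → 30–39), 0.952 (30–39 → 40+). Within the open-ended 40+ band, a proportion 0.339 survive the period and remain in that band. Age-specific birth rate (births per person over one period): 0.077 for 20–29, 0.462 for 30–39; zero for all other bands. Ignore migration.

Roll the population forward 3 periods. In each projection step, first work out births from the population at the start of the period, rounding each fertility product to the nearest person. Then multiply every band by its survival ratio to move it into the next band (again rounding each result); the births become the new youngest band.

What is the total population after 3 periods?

Let group 1 be 0–9 through group 5 = 40+.
After projecting period 1:
Births: 19400 * 0.077 = 1494  |  13300 * 0.462 = 6145 — total 7639
Group 2: 16100 * 0.968 = 15585
Group 3: 19100 * 0.952 = 18183
Group 4: 19400 * 0.945 = 18333
Group 5: 13300 * 0.952 + 12800 * 0.339 = 12662 + 4339 = 17001
Giving 7639 / 15585 / 18183 / 18333 / 17001.
After projecting period 2:
Births: 18183 * 0.077 = 1400  |  18333 * 0.462 = 8470 — total 9870
Group 2: 7639 * 0.968 = 7395
Group 3: 15585 * 0.952 = 14837
Group 4: 18183 * 0.945 = 17183
Group 5: 18333 * 0.952 + 17001 * 0.339 = 17453 + 5763 = 23216
Giving 9870 / 7395 / 14837 / 17183 / 23216.
After projecting period 3:
Births: 14837 * 0.077 = 1142  |  17183 * 0.462 = 7939 — total 9081
Group 2: 9870 * 0.968 = 9554
Group 3: 7395 * 0.952 = 7040
Group 4: 14837 * 0.945 = 14021
Group 5: 17183 * 0.952 + 23216 * 0.339 = 16358 + 7870 = 24228
Giving 9081 / 9554 / 7040 / 14021 / 24228.
Total after period 3: 9081 + 9554 + 7040 + 14021 + 24228 = 63924

63924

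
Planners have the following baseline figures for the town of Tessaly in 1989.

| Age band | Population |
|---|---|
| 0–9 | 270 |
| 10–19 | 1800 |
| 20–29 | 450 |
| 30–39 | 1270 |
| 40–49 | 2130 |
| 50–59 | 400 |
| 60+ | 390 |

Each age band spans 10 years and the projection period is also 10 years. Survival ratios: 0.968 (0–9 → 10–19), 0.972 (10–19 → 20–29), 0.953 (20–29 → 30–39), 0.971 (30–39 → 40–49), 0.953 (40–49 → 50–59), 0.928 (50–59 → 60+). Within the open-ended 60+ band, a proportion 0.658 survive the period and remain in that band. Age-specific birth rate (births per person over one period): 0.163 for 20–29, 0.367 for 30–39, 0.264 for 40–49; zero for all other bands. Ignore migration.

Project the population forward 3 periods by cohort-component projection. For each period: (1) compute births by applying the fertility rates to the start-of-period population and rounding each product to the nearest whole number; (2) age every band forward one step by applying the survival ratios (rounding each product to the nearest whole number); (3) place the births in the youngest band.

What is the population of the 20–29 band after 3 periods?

1036

— Period 1 —
Births: 450 × 0.163 = 73  |  1270 × 0.367 = 466  |  2130 × 0.264 = 562 — total 1101
10–19: 270 × 0.968 = 261
20–29: 1800 × 0.972 = 1750
30–39: 450 × 0.953 = 429
40–49: 1270 × 0.971 = 1233
50–59: 2130 × 0.953 = 2030
60+: 400 × 0.928 + 390 × 0.658 = 371 + 257 = 628
Population now: 0–9=1101, 10–19=261, 20–29=1750, 30–39=429, 40–49=1233, 50–59=2030, 60+=628
— Period 2 —
Births: 1750 × 0.163 = 285  |  429 × 0.367 = 157  |  1233 × 0.264 = 326 — total 768
10–19: 1101 × 0.968 = 1066
20–29: 261 × 0.972 = 254
30–39: 1750 × 0.953 = 1668
40–49: 429 × 0.971 = 417
50–59: 1233 × 0.953 = 1175
60+: 2030 × 0.928 + 628 × 0.658 = 1884 + 413 = 2297
Population now: 0–9=768, 10–19=1066, 20–29=254, 30–39=1668, 40–49=417, 50–59=1175, 60+=2297
— Period 3 —
Births: 254 × 0.163 = 41  |  1668 × 0.367 = 612  |  417 × 0.264 = 110 — total 763
10–19: 768 × 0.968 = 743
20–29: 1066 × 0.972 = 1036
30–39: 254 × 0.953 = 242
40–49: 1668 × 0.971 = 1620
50–59: 417 × 0.953 = 397
60+: 1175 × 0.928 + 2297 × 0.658 = 1090 + 1511 = 2601
Population now: 0–9=763, 10–19=743, 20–29=1036, 30–39=242, 40–49=1620, 50–59=397, 60+=2601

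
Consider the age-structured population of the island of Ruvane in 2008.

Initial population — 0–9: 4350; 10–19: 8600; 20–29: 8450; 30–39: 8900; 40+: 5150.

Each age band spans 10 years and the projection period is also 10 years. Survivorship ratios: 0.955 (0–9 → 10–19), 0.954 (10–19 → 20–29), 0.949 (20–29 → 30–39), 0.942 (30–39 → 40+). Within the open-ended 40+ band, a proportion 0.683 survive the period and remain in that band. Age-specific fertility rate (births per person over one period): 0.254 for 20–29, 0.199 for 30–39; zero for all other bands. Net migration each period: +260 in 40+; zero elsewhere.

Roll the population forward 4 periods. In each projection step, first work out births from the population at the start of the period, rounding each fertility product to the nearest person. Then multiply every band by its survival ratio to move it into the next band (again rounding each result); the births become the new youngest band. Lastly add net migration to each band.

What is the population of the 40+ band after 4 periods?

Numbering the bands 1..5 from youngest to oldest:
After projecting period 1:
Births: 8450 × 0.254 = 2146, 8900 × 0.199 = 1771 ⇒ total 3917
Band 2: 4350 × 0.955 = 4154
Band 3: 8600 × 0.954 = 8204
Band 4: 8450 × 0.949 = 8019
Band 5: 8900 × 0.942 + 5150 × 0.683 = 8384 + 3517 = 11901
Net migration: Band 5 + 260 → 12161
End of period: [3917, 4154, 8204, 8019, 12161]
After projecting period 2:
Births: 8204 × 0.254 = 2084, 8019 × 0.199 = 1596 ⇒ total 3680
Band 2: 3917 × 0.955 = 3741
Band 3: 4154 × 0.954 = 3963
Band 4: 8204 × 0.949 = 7786
Band 5: 8019 × 0.942 + 12161 × 0.683 = 7554 + 8306 = 15860
Net migration: Band 5 + 260 → 16120
End of period: [3680, 3741, 3963, 7786, 16120]
After projecting period 3:
Births: 3963 × 0.254 = 1007, 7786 × 0.199 = 1549 ⇒ total 2556
Band 2: 3680 × 0.955 = 3514
Band 3: 3741 × 0.954 = 3569
Band 4: 3963 × 0.949 = 3761
Band 5: 7786 × 0.942 + 16120 × 0.683 = 7334 + 11010 = 18344
Net migration: Band 5 + 260 → 18604
End of period: [2556, 3514, 3569, 3761, 18604]
After projecting period 4:
Births: 3569 × 0.254 = 907, 3761 × 0.199 = 748 ⇒ total 1655
Band 2: 2556 × 0.955 = 2441
Band 3: 3514 × 0.954 = 3352
Band 4: 3569 × 0.949 = 3387
Band 5: 3761 × 0.942 + 18604 × 0.683 = 3543 + 12707 = 16250
Net migration: Band 5 + 260 → 16510
End of period: [1655, 2441, 3352, 3387, 16510]

16510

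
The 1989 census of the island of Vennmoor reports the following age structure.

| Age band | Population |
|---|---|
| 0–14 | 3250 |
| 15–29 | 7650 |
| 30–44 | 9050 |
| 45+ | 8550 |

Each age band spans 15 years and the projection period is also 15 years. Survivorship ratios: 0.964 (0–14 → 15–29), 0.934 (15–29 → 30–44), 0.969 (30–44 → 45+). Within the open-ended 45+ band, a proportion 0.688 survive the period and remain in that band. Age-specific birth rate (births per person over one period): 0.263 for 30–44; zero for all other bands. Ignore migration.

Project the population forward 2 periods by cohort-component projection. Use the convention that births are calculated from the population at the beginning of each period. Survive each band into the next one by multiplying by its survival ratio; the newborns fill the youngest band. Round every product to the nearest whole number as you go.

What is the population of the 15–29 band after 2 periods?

2294

Numbering the groups 1..4 from youngest to oldest:
Period 1:
Births: 9050 * 0.263 = 2380
Group 2: 3250 * 0.964 = 3133
Group 3: 7650 * 0.934 = 7145
Group 4: 9050 * 0.969 + 8550 * 0.688 = 8769 + 5882 = 14651
End of period: [2380, 3133, 7145, 14651]
Period 2:
Births: 7145 * 0.263 = 1879
Group 2: 2380 * 0.964 = 2294
Group 3: 3133 * 0.934 = 2926
Group 4: 7145 * 0.969 + 14651 * 0.688 = 6924 + 10080 = 17004
End of period: [1879, 2294, 2926, 17004]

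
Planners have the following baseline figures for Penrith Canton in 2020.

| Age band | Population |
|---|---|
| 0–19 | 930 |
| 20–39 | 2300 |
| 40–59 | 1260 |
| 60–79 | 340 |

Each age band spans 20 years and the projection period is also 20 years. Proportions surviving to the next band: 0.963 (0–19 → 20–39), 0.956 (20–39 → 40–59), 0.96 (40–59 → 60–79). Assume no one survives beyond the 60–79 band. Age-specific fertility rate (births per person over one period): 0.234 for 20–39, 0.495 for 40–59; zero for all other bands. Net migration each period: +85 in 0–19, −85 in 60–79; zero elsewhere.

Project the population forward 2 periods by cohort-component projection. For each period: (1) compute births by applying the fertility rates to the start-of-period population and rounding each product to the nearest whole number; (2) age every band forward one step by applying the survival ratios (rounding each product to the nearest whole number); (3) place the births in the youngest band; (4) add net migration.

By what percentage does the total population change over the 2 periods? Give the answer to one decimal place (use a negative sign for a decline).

13.2

Period 1:
Births: 2300 * 0.234 = 538 ; 1260 * 0.495 = 624 → 1162
20–39: 930 * 0.963 = 896
40–59: 2300 * 0.956 = 2199
60–79: 1260 * 0.96 = 1210
Net migration: 0–19 + 85 → 1247; 60–79 − 85 → 1125
→ [1247, 896, 2199, 1125]
Period 2:
Births: 896 * 0.234 = 210 ; 2199 * 0.495 = 1089 → 1299
20–39: 1247 * 0.963 = 1201
40–59: 896 * 0.956 = 857
60–79: 2199 * 0.96 = 2111
Net migration: 0–19 + 85 → 1384; 60–79 − 85 → 2026
→ [1384, 1201, 857, 2026]
Total: 4830 → 5468; change = 638; percentage change = 13.2%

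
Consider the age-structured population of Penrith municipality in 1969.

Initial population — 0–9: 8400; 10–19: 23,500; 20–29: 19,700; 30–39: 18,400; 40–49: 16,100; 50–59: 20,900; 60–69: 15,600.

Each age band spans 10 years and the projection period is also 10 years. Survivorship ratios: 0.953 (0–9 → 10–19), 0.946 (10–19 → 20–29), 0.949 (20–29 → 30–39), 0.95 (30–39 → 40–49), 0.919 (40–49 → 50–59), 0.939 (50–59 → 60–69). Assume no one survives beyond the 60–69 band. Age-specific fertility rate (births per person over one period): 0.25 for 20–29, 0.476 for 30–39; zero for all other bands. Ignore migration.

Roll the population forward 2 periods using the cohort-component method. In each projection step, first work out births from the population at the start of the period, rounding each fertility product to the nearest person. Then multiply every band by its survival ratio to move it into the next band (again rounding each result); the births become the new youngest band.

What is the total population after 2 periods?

103884

Numbering the groups 1..7 from youngest to oldest:
— Period 1 —
Births: 19700 × 0.25 = 4925, 18400 × 0.476 = 8758 → 13683
Group 2: 8400 × 0.953 = 8005
Group 3: 23500 × 0.946 = 22231
Group 4: 19700 × 0.949 = 18695
Group 5: 18400 × 0.95 = 17480
Group 6: 16100 × 0.919 = 14796
Group 7: 20900 × 0.939 = 19625
Giving 13683 / 8005 / 22231 / 18695 / 17480 / 14796 / 19625.
— Period 2 —
Births: 22231 × 0.25 = 5558, 18695 × 0.476 = 8899 → 14457
Group 2: 13683 × 0.953 = 13040
Group 3: 8005 × 0.946 = 7573
Group 4: 22231 × 0.949 = 21097
Group 5: 18695 × 0.95 = 17760
Group 6: 17480 × 0.919 = 16064
Group 7: 14796 × 0.939 = 13893
Giving 14457 / 13040 / 7573 / 21097 / 17760 / 16064 / 13893.
Total after period 2: 14457 + 13040 + 7573 + 21097 + 17760 + 16064 + 13893 = 103884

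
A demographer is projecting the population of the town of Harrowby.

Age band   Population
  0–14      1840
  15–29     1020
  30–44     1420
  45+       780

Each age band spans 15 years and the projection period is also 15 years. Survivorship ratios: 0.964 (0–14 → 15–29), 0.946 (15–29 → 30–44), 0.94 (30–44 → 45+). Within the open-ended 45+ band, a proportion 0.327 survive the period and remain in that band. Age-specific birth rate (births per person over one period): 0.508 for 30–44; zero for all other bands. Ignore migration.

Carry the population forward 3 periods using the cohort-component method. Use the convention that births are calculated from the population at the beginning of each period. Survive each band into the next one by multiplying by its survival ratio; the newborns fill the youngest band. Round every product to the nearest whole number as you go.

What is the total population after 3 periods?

— Period 1 —
Births: 1420 × 0.508 = 721
15–29: 1840 × 0.964 = 1774
30–44: 1020 × 0.946 = 965
45+: 1420 × 0.94 + 780 × 0.327 = 1335 + 255 = 1590
Population now: 0–14=721, 15–29=1774, 30–44=965, 45+=1590
— Period 2 —
Births: 965 × 0.508 = 490
15–29: 721 × 0.964 = 695
30–44: 1774 × 0.946 = 1678
45+: 965 × 0.94 + 1590 × 0.327 = 907 + 520 = 1427
Population now: 0–14=490, 15–29=695, 30–44=1678, 45+=1427
— Period 3 —
Births: 1678 × 0.508 = 852
15–29: 490 × 0.964 = 472
30–44: 695 × 0.946 = 657
45+: 1678 × 0.94 + 1427 × 0.327 = 1577 + 467 = 2044
Population now: 0–14=852, 15–29=472, 30–44=657, 45+=2044
Total after period 3: 852 + 472 + 657 + 2044 = 4025

4025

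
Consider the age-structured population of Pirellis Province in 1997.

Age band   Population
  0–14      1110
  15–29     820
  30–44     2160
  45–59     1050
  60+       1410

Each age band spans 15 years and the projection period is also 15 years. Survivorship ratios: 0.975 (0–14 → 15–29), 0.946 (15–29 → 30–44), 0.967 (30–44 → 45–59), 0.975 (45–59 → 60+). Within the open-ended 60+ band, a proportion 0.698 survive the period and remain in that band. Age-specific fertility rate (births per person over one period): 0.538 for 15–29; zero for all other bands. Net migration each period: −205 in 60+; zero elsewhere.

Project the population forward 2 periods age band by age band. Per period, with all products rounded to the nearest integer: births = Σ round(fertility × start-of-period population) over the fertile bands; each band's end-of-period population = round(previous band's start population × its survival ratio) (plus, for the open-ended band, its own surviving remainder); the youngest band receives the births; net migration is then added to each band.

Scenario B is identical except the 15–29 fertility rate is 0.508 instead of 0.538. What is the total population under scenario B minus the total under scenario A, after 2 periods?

-55

Let group 1 be 0–14 through group 5 = 60+.
Period 1:
Births: 820 × 0.538 = 441
Group 2: 1110 × 0.975 = 1082
Group 3: 820 × 0.946 = 776
Group 4: 2160 × 0.967 = 2089
Group 5: 1050 × 0.975 + 1410 × 0.698 = 1024 + 984 = 2008
Net migration: Group 5 − 205 → 1803
End of period: [441, 1082, 776, 2089, 1803]
Period 2:
Births: 1082 × 0.538 = 582
Group 2: 441 × 0.975 = 430
Group 3: 1082 × 0.946 = 1024
Group 4: 776 × 0.967 = 750
Group 5: 2089 × 0.975 + 1803 × 0.698 = 2037 + 1258 = 3295
Net migration: Group 5 − 205 → 3090
End of period: [582, 430, 1024, 750, 3090]
Scenario A total after 2 periods: 5876
Scenario B projection —
Period 1:
Births: 820 × 0.508 = 417
Group 2: 1110 × 0.975 = 1082
Group 3: 820 × 0.946 = 776
Group 4: 2160 × 0.967 = 2089
Group 5: 1050 × 0.975 + 1410 × 0.698 = 1024 + 984 = 2008
Net migration: Group 5 − 205 → 1803
End of period: [417, 1082, 776, 2089, 1803]
Period 2:
Births: 1082 × 0.508 = 550
Group 2: 417 × 0.975 = 407
Group 3: 1082 × 0.946 = 1024
Group 4: 776 × 0.967 = 750
Group 5: 2089 × 0.975 + 1803 × 0.698 = 2037 + 1258 = 3295
Net migration: Group 5 − 205 → 3090
End of period: [550, 407, 1024, 750, 3090]
Scenario B total after 2 periods: 5821
Difference B − A = 5821 − 5876 = -55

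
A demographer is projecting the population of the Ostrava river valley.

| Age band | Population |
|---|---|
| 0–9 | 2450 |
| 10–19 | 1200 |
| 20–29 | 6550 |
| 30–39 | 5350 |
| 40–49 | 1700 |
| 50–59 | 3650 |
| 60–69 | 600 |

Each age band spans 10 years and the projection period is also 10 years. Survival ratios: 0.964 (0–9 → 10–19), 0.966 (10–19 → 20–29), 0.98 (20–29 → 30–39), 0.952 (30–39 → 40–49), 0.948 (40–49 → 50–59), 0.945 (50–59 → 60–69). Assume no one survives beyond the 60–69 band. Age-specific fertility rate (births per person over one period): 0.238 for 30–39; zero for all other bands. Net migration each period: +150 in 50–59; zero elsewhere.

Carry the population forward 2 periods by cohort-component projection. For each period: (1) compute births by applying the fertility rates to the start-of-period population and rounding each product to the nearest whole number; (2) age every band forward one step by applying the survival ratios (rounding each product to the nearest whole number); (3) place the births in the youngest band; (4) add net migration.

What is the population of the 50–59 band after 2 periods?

[period 1]
Births: 5350 × 0.238 = 1273
10–19: 2450 × 0.964 = 2362
20–29: 1200 × 0.966 = 1159
30–39: 6550 × 0.98 = 6419
40–49: 5350 × 0.952 = 5093
50–59: 1700 × 0.948 = 1612
60–69: 3650 × 0.945 = 3449
Net migration: 50–59 + 150 → 1762
End of period: [1273, 2362, 1159, 6419, 5093, 1762, 3449]
[period 2]
Births: 6419 × 0.238 = 1528
10–19: 1273 × 0.964 = 1227
20–29: 2362 × 0.966 = 2282
30–39: 1159 × 0.98 = 1136
40–49: 6419 × 0.952 = 6111
50–59: 5093 × 0.948 = 4828
60–69: 1762 × 0.945 = 1665
Net migration: 50–59 + 150 → 4978
End of period: [1528, 1227, 2282, 1136, 6111, 4978, 1665]

4978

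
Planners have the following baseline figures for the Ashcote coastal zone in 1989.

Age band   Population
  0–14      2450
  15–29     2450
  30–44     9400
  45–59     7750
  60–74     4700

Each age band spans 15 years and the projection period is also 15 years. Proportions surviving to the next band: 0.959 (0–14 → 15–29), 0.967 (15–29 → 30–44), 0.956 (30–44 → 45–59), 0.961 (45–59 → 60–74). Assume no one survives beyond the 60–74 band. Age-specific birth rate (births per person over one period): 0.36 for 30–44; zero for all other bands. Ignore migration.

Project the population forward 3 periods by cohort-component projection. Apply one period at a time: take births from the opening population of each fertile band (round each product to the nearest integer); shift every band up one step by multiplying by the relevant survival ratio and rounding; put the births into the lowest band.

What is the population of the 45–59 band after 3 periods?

— Period 1 —
Births: 9400 × 0.36 = 3384
15–29: 2450 × 0.959 = 2350
30–44: 2450 × 0.967 = 2369
45–59: 9400 × 0.956 = 8986
60–74: 7750 × 0.961 = 7448
End of period: [3384, 2350, 2369, 8986, 7448]
— Period 2 —
Births: 2369 × 0.36 = 853
15–29: 3384 × 0.959 = 3245
30–44: 2350 × 0.967 = 2272
45–59: 2369 × 0.956 = 2265
60–74: 8986 × 0.961 = 8636
End of period: [853, 3245, 2272, 2265, 8636]
— Period 3 —
Births: 2272 × 0.36 = 818
15–29: 853 × 0.959 = 818
30–44: 3245 × 0.967 = 3138
45–59: 2272 × 0.956 = 2172
60–74: 2265 × 0.961 = 2177
End of period: [818, 818, 3138, 2172, 2177]

2172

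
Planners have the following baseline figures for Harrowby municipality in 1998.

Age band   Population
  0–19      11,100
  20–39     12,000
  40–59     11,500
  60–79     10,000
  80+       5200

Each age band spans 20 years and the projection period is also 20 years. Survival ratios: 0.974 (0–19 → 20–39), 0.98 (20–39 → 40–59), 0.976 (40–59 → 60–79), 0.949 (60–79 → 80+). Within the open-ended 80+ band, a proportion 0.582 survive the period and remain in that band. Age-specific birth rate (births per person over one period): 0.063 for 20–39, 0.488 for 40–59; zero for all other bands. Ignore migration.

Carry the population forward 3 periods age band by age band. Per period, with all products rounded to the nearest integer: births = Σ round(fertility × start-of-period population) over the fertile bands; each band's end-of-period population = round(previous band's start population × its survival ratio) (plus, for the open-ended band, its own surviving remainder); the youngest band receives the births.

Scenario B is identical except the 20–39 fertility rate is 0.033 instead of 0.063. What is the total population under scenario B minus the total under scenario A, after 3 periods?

After projecting period 1:
Births: 12000 × 0.063 = 756  |  11500 × 0.488 = 5612 → 6368
20–39: 11100 × 0.974 = 10811
40–59: 12000 × 0.98 = 11760
60–79: 11500 × 0.976 = 11224
80+: 10000 × 0.949 + 5200 × 0.582 = 9490 + 3026 = 12516
→ [6368, 10811, 11760, 11224, 12516]
After projecting period 2:
Births: 10811 × 0.063 = 681  |  11760 × 0.488 = 5739 → 6420
20–39: 6368 × 0.974 = 6202
40–59: 10811 × 0.98 = 10595
60–79: 11760 × 0.976 = 11478
80+: 11224 × 0.949 + 12516 × 0.582 = 10652 + 7284 = 17936
→ [6420, 6202, 10595, 11478, 17936]
After projecting period 3:
Births: 6202 × 0.063 = 391  |  10595 × 0.488 = 5170 → 5561
20–39: 6420 × 0.974 = 6253
40–59: 6202 × 0.98 = 6078
60–79: 10595 × 0.976 = 10341
80+: 11478 × 0.949 + 17936 × 0.582 = 10893 + 10439 = 21332
→ [5561, 6253, 6078, 10341, 21332]
Scenario A total after 3 periods: 49565
Scenario B projection —
After projecting period 1:
Births: 12000 × 0.033 = 396  |  11500 × 0.488 = 5612 → 6008
20–39: 11100 × 0.974 = 10811
40–59: 12000 × 0.98 = 11760
60–79: 11500 × 0.976 = 11224
80+: 10000 × 0.949 + 5200 × 0.582 = 9490 + 3026 = 12516
→ [6008, 10811, 11760, 11224, 12516]
After projecting period 2:
Births: 10811 × 0.033 = 357  |  11760 × 0.488 = 5739 → 6096
20–39: 6008 × 0.974 = 5852
40–59: 10811 × 0.98 = 10595
60–79: 11760 × 0.976 = 11478
80+: 11224 × 0.949 + 12516 × 0.582 = 10652 + 7284 = 17936
→ [6096, 5852, 10595, 11478, 17936]
After projecting period 3:
Births: 5852 × 0.033 = 193  |  10595 × 0.488 = 5170 → 5363
20–39: 6096 × 0.974 = 5938
40–59: 5852 × 0.98 = 5735
60–79: 10595 × 0.976 = 10341
80+: 11478 × 0.949 + 17936 × 0.582 = 10893 + 10439 = 21332
→ [5363, 5938, 5735, 10341, 21332]
Scenario B total after 3 periods: 48709
Difference B − A = 48709 − 49565 = -856

-856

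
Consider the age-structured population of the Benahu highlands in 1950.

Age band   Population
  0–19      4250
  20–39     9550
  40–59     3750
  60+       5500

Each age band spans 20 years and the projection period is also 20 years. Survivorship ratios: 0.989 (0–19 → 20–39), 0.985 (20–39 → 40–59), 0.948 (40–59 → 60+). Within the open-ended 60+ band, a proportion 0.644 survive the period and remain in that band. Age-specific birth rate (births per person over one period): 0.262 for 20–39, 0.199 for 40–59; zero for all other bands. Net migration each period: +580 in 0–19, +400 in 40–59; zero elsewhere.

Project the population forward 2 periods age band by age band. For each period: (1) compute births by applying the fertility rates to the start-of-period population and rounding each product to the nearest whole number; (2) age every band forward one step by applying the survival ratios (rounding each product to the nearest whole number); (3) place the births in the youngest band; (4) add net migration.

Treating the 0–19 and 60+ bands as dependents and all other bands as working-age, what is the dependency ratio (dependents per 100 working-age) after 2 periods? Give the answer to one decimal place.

Numbering the groups 1..4 from youngest to oldest:
After projecting period 1:
Births: 9550 * 0.262 = 2502 ; 3750 * 0.199 = 746 → 3248
Group 2: 4250 * 0.989 = 4203
Group 3: 9550 * 0.985 = 9407
Group 4: 3750 * 0.948 + 5500 * 0.644 = 3555 + 3542 = 7097
Net migration: Group 1 + 580 → 3828; Group 3 + 400 → 9807
Giving 3828 / 4203 / 9807 / 7097.
After projecting period 2:
Births: 4203 * 0.262 = 1101 ; 9807 * 0.199 = 1952 → 3053
Group 2: 3828 * 0.989 = 3786
Group 3: 4203 * 0.985 = 4140
Group 4: 9807 * 0.948 + 7097 * 0.644 = 9297 + 4570 = 13867
Net migration: Group 1 + 580 → 3633; Group 3 + 400 → 4540
Giving 3633 / 3786 / 4540 / 13867.
Dependents (band 0–19 + band 60+) = 3633 + 13867 = 17500; working-age = 8326; ratio = 17500/8326 × 100 = 210.2

210.2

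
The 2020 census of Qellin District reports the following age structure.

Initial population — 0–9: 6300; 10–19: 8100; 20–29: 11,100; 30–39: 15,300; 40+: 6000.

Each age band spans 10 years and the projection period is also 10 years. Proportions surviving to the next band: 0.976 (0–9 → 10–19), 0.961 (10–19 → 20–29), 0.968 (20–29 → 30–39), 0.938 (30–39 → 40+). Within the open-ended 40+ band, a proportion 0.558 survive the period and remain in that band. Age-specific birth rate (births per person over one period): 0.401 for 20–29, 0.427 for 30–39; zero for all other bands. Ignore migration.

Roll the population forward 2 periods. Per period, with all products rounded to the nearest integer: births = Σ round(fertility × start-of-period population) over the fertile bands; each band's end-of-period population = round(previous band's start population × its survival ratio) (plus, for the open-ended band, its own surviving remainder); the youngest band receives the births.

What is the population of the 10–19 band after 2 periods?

10720

Numbering the bands 1..5 from youngest to oldest:
After projecting period 1:
Births: 11100 * 0.401 = 4451  |  15300 * 0.427 = 6533 — total 10984
Band 2: 6300 * 0.976 = 6149
Band 3: 8100 * 0.961 = 7784
Band 4: 11100 * 0.968 = 10745
Band 5: 15300 * 0.938 + 6000 * 0.558 = 14351 + 3348 = 17699
Population now: 0–9=10984, 10–19=6149, 20–29=7784, 30–39=10745, 40+=17699
After projecting period 2:
Births: 7784 * 0.401 = 3121  |  10745 * 0.427 = 4588 — total 7709
Band 2: 10984 * 0.976 = 10720
Band 3: 6149 * 0.961 = 5909
Band 4: 7784 * 0.968 = 7535
Band 5: 10745 * 0.938 + 17699 * 0.558 = 10079 + 9876 = 19955
Population now: 0–9=7709, 10–19=10720, 20–29=5909, 30–39=7535, 40+=19955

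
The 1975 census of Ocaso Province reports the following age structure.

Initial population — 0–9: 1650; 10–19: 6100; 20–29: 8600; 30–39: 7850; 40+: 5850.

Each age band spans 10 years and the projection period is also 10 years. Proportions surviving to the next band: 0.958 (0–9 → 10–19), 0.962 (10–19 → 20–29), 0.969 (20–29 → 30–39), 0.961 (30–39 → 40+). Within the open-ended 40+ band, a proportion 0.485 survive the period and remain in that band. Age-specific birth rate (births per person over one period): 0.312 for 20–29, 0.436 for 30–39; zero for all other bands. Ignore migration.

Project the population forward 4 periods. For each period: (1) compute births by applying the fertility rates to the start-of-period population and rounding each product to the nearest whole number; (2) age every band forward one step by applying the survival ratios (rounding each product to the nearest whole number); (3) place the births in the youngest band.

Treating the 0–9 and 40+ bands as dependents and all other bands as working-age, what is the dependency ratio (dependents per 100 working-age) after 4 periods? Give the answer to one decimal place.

Period 1:
Births: 8600 * 0.312 = 2683  |  7850 * 0.436 = 3423 → 6106
10–19: 1650 * 0.958 = 1581
20–29: 6100 * 0.962 = 5868
30–39: 8600 * 0.969 = 8333
40+: 7850 * 0.961 + 5850 * 0.485 = 7544 + 2837 = 10381
→ [6106, 1581, 5868, 8333, 10381]
Period 2:
Births: 5868 * 0.312 = 1831  |  8333 * 0.436 = 3633 → 5464
10–19: 6106 * 0.958 = 5850
20–29: 1581 * 0.962 = 1521
30–39: 5868 * 0.969 = 5686
40+: 8333 * 0.961 + 10381 * 0.485 = 8008 + 5035 = 13043
→ [5464, 5850, 1521, 5686, 13043]
Period 3:
Births: 1521 * 0.312 = 475  |  5686 * 0.436 = 2479 → 2954
10–19: 5464 * 0.958 = 5235
20–29: 5850 * 0.962 = 5628
30–39: 1521 * 0.969 = 1474
40+: 5686 * 0.961 + 13043 * 0.485 = 5464 + 6326 = 11790
→ [2954, 5235, 5628, 1474, 11790]
Period 4:
Births: 5628 * 0.312 = 1756  |  1474 * 0.436 = 643 → 2399
10–19: 2954 * 0.958 = 2830
20–29: 5235 * 0.962 = 5036
30–39: 5628 * 0.969 = 5454
40+: 1474 * 0.961 + 11790 * 0.485 = 1417 + 5718 = 7135
→ [2399, 2830, 5036, 5454, 7135]
Dependents (band 0–9 + band 40+) = 2399 + 7135 = 9534; working-age = 13320; ratio = 9534/13320 × 100 = 71.6

71.6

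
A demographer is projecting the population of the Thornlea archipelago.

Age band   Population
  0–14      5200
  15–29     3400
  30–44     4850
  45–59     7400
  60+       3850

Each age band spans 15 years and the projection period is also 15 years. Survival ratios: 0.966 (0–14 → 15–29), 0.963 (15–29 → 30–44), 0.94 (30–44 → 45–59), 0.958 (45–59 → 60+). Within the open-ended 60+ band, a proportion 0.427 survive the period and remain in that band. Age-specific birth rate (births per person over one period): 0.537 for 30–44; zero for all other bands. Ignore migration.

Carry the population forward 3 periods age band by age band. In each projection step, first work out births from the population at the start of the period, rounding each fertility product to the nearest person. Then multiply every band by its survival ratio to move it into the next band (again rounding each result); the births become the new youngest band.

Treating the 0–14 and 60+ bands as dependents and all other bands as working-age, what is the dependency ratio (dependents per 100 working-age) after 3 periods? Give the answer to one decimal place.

103.9

Numbering the bands 1..5 from youngest to oldest:
[period 1]
Births: 4850 * 0.537 = 2604
Band 2: 5200 * 0.966 = 5023
Band 3: 3400 * 0.963 = 3274
Band 4: 4850 * 0.94 = 4559
Band 5: 7400 * 0.958 + 3850 * 0.427 = 7089 + 1644 = 8733
Population now: 0–14=2604, 15–29=5023, 30–44=3274, 45–59=4559, 60+=8733
[period 2]
Births: 3274 * 0.537 = 1758
Band 2: 2604 * 0.966 = 2515
Band 3: 5023 * 0.963 = 4837
Band 4: 3274 * 0.94 = 3078
Band 5: 4559 * 0.958 + 8733 * 0.427 = 4368 + 3729 = 8097
Population now: 0–14=1758, 15–29=2515, 30–44=4837, 45–59=3078, 60+=8097
[period 3]
Births: 4837 * 0.537 = 2597
Band 2: 1758 * 0.966 = 1698
Band 3: 2515 * 0.963 = 2422
Band 4: 4837 * 0.94 = 4547
Band 5: 3078 * 0.958 + 8097 * 0.427 = 2949 + 3457 = 6406
Population now: 0–14=2597, 15–29=1698, 30–44=2422, 45–59=4547, 60+=6406
Dependents (band 0–14 + band 60+) = 2597 + 6406 = 9003; working-age = 8667; ratio = 9003/8667 × 100 = 103.9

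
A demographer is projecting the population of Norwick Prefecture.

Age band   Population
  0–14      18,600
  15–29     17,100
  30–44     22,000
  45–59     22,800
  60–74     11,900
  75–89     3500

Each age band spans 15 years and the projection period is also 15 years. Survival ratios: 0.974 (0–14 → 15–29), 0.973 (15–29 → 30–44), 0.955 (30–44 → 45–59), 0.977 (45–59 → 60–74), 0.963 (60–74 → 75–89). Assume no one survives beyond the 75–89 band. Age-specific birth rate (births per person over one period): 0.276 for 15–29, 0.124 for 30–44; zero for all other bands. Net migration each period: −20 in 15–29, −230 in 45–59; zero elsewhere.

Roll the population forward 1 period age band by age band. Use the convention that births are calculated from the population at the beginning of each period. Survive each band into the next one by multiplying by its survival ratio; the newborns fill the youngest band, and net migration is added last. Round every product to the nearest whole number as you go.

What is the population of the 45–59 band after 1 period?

20780

Numbering the bands 1..6 from youngest to oldest:
[period 1]
Births: 17100 * 0.276 = 4720 ; 22000 * 0.124 = 2728 → 7448
Band 2: 18600 * 0.974 = 18116
Band 3: 17100 * 0.973 = 16638
Band 4: 22000 * 0.955 = 21010
Band 5: 22800 * 0.977 = 22276
Band 6: 11900 * 0.963 = 11460
Net migration: Band 2 − 20 → 18096; Band 4 − 230 → 20780
Giving 7448 / 18096 / 16638 / 20780 / 22276 / 11460.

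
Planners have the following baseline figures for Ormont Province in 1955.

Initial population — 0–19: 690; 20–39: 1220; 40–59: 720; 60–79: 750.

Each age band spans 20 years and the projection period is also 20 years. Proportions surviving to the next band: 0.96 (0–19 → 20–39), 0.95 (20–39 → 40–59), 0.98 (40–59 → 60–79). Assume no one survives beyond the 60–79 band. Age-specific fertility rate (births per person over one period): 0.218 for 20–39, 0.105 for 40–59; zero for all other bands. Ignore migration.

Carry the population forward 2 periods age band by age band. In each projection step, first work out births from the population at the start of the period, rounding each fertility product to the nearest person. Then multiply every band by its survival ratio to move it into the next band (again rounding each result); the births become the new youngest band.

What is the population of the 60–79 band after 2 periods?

Period 1.
Births: 1220 × 0.218 = 266 ; 720 × 0.105 = 76 → total 342
20–39: 690 × 0.96 = 662
40–59: 1220 × 0.95 = 1159
60–79: 720 × 0.98 = 706
→ [342, 662, 1159, 706]
Period 2.
Births: 662 × 0.218 = 144 ; 1159 × 0.105 = 122 → total 266
20–39: 342 × 0.96 = 328
40–59: 662 × 0.95 = 629
60–79: 1159 × 0.98 = 1136
→ [266, 328, 629, 1136]

1136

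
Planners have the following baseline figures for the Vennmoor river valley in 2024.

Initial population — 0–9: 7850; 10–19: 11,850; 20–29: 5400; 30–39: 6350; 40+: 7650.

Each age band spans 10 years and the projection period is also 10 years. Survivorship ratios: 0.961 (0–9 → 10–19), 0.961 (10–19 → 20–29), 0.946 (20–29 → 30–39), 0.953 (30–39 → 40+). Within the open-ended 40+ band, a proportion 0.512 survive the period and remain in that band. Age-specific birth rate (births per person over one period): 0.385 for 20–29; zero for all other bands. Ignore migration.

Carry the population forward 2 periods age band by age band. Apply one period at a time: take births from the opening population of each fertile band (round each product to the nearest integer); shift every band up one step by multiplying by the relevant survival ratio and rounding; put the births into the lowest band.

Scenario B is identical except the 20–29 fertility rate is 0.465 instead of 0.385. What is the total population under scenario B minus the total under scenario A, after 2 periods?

Call the bands 1 to 5, youngest first.
— Period 1 —
Births: 5400 * 0.385 = 2079
Band 2: 7850 * 0.961 = 7544
Band 3: 11850 * 0.961 = 11388
Band 4: 5400 * 0.946 = 5108
Band 5: 6350 * 0.953 + 7650 * 0.512 = 6052 + 3917 = 9969
→ [2079, 7544, 11388, 5108, 9969]
— Period 2 —
Births: 11388 * 0.385 = 4384
Band 2: 2079 * 0.961 = 1998
Band 3: 7544 * 0.961 = 7250
Band 4: 11388 * 0.946 = 10773
Band 5: 5108 * 0.953 + 9969 * 0.512 = 4868 + 5104 = 9972
→ [4384, 1998, 7250, 10773, 9972]
Scenario A total after 2 periods: 34377
Scenario B projection —
— Period 1 —
Births: 5400 * 0.465 = 2511
Band 2: 7850 * 0.961 = 7544
Band 3: 11850 * 0.961 = 11388
Band 4: 5400 * 0.946 = 5108
Band 5: 6350 * 0.953 + 7650 * 0.512 = 6052 + 3917 = 9969
→ [2511, 7544, 11388, 5108, 9969]
— Period 2 —
Births: 11388 * 0.465 = 5295
Band 2: 2511 * 0.961 = 2413
Band 3: 7544 * 0.961 = 7250
Band 4: 11388 * 0.946 = 10773
Band 5: 5108 * 0.953 + 9969 * 0.512 = 4868 + 5104 = 9972
→ [5295, 2413, 7250, 10773, 9972]
Scenario B total after 2 periods: 35703
Difference B − A = 35703 − 34377 = 1326

1326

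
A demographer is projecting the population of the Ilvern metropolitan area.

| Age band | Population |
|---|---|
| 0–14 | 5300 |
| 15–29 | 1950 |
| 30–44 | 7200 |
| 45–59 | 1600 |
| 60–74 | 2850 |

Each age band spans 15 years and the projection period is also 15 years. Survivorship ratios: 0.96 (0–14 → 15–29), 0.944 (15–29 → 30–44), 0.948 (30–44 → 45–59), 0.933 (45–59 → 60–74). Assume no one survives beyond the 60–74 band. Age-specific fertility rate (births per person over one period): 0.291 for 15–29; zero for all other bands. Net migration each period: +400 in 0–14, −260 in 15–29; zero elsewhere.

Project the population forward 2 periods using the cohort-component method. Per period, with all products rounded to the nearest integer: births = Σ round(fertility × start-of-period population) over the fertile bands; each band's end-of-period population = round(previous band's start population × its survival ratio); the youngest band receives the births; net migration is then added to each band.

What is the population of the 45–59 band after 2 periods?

1745

After projecting period 1:
Births: 1950 * 0.291 = 567
15–29: 5300 * 0.96 = 5088
30–44: 1950 * 0.944 = 1841
45–59: 7200 * 0.948 = 6826
60–74: 1600 * 0.933 = 1493
Net migration: 0–14 + 400 → 967; 15–29 − 260 → 4828
End of period: [967, 4828, 1841, 6826, 1493]
After projecting period 2:
Births: 4828 * 0.291 = 1405
15–29: 967 * 0.96 = 928
30–44: 4828 * 0.944 = 4558
45–59: 1841 * 0.948 = 1745
60–74: 6826 * 0.933 = 6369
Net migration: 0–14 + 400 → 1805; 15–29 − 260 → 668
End of period: [1805, 668, 4558, 1745, 6369]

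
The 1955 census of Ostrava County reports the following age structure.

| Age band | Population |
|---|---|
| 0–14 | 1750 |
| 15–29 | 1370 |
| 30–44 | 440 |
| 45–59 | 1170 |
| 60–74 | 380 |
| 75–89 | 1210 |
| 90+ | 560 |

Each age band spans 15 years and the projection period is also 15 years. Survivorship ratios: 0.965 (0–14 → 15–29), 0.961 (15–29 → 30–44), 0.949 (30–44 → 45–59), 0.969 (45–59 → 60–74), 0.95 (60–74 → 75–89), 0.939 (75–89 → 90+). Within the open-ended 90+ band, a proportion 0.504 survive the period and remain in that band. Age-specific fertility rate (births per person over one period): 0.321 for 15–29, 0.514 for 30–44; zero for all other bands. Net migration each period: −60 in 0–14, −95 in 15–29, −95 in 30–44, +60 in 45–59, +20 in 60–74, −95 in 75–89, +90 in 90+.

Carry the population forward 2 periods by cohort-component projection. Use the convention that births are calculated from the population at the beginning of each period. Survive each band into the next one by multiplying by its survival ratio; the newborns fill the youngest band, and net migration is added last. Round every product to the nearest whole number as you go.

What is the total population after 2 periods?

6811

(Groups numbered youngest = 1 to oldest = 7.)
After projecting period 1:
Births: 1370 * 0.321 = 440 ; 440 * 0.514 = 226 — total 666
Group 2: 1750 * 0.965 = 1689
Group 3: 1370 * 0.961 = 1317
Group 4: 440 * 0.949 = 418
Group 5: 1170 * 0.969 = 1134
Group 6: 380 * 0.95 = 361
Group 7: 1210 * 0.939 + 560 * 0.504 = 1136 + 282 = 1418
Net migration: Group 1 − 60 → 606; Group 2 − 95 → 1594; Group 3 − 95 → 1222; Group 4 + 60 → 478; Group 5 + 20 → 1154; Group 6 − 95 → 266; Group 7 + 90 → 1508
→ [606, 1594, 1222, 478, 1154, 266, 1508]
After projecting period 2:
Births: 1594 * 0.321 = 512 ; 1222 * 0.514 = 628 — total 1140
Group 2: 606 * 0.965 = 585
Group 3: 1594 * 0.961 = 1532
Group 4: 1222 * 0.949 = 1160
Group 5: 478 * 0.969 = 463
Group 6: 1154 * 0.95 = 1096
Group 7: 266 * 0.939 + 1508 * 0.504 = 250 + 760 = 1010
Net migration: Group 1 − 60 → 1080; Group 2 − 95 → 490; Group 3 − 95 → 1437; Group 4 + 60 → 1220; Group 5 + 20 → 483; Group 6 − 95 → 1001; Group 7 + 90 → 1100
→ [1080, 490, 1437, 1220, 483, 1001, 1100]
Total after period 2: 1080 + 490 + 1437 + 1220 + 483 + 1001 + 1100 = 6811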